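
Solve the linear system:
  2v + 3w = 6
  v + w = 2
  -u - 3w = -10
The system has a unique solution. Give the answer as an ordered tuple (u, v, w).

Form the augmented matrix and row-reduce:
  [  0  2   3  |    6 ]
  [  0  1   1  |    2 ]
  [ -1  0  -3  |  -10 ]
ρ1 <=> ρ3
  [ -1  0  -3  |  -10 ]
  [  0  1   1  |    2 ]
  [  0  2   3  |    6 ]
ρ1 ← -1·ρ1
  [ 1  0  3  |  10 ]
  [ 0  1  1  |   2 ]
  [ 0  2  3  |   6 ]
ρ3 ← ρ3 − 2·ρ2
  [ 1  0  3  |  10 ]
  [ 0  1  1  |   2 ]
  [ 0  0  1  |   2 ]
ρ2 ← ρ2 − ρ3
  [ 1  0  3  |  10 ]
  [ 0  1  0  |   0 ]
  [ 0  0  1  |   2 ]
ρ1 ← ρ1 − 3·ρ3
  [ 1  0  0  |  4 ]
  [ 0  1  0  |  0 ]
  [ 0  0  1  |  2 ]
Reading off the last column: u = 4, v = 0, w = 2.

(4, 0, 2)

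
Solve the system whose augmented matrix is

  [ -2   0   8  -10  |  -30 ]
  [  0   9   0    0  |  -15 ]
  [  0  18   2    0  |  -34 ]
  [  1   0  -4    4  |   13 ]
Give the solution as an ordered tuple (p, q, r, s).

Multiply ρ1 by -1/2.
  [ 1   0  -4  5  |   15 ]
  [ 0   9   0  0  |  -15 ]
  [ 0  18   2  0  |  -34 ]
  [ 1   0  -4  4  |   13 ]
Subtract ρ1 from ρ4.
  [ 1   0  -4   5  |   15 ]
  [ 0   9   0   0  |  -15 ]
  [ 0  18   2   0  |  -34 ]
  [ 0   0   0  -1  |   -2 ]
Multiply ρ2 by 1/9.
  [ 1   0  -4   5  |    15 ]
  [ 0   1   0   0  |  -5/3 ]
  [ 0  18   2   0  |   -34 ]
  [ 0   0   0  -1  |    -2 ]
Subtract 18 times ρ2 from ρ3.
  [ 1  0  -4   5  |    15 ]
  [ 0  1   0   0  |  -5/3 ]
  [ 0  0   2   0  |    -4 ]
  [ 0  0   0  -1  |    -2 ]
Multiply ρ3 by 1/2.
  [ 1  0  -4   5  |    15 ]
  [ 0  1   0   0  |  -5/3 ]
  [ 0  0   1   0  |    -2 ]
  [ 0  0   0  -1  |    -2 ]
Multiply ρ4 by -1.
  [ 1  0  -4  5  |    15 ]
  [ 0  1   0  0  |  -5/3 ]
  [ 0  0   1  0  |    -2 ]
  [ 0  0   0  1  |     2 ]
Subtract 5 times ρ4 from ρ1.
  [ 1  0  -4  0  |     5 ]
  [ 0  1   0  0  |  -5/3 ]
  [ 0  0   1  0  |    -2 ]
  [ 0  0   0  1  |     2 ]
Add 4 times ρ3 to ρ1.
  [ 1  0  0  0  |    -3 ]
  [ 0  1  0  0  |  -5/3 ]
  [ 0  0  1  0  |    -2 ]
  [ 0  0  0  1  |     2 ]
Reading off the last column: p = -3, q = -5/3, r = -2, s = 2.

(-3, -5/3, -2, 2)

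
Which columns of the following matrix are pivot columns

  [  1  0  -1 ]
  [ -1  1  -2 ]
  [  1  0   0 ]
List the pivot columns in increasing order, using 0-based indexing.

r2 → r2 + r1
r3 → r3 − r1
r2 → r2 + 3·r3
r1 → r1 + r3
Pivot columns are the columns containing a leading 1.

0, 1, 2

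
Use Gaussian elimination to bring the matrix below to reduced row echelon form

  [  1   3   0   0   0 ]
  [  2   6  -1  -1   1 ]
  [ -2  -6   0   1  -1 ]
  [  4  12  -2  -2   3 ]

[[1, 3, 0, 0, 0], [0, 0, 1, 0, 0], [0, 0, 0, 1, 0], [0, 0, 0, 0, 1]]

R2 -> R2 − 2·R1
  [  1   3   0   0   0 ]
  [  0   0  -1  -1   1 ]
  [ -2  -6   0   1  -1 ]
  [  4  12  -2  -2   3 ]
R3 -> R3 + 2·R1
  [ 1   3   0   0   0 ]
  [ 0   0  -1  -1   1 ]
  [ 0   0   0   1  -1 ]
  [ 4  12  -2  -2   3 ]
R4 -> R4 − 4·R1
  [ 1  3   0   0   0 ]
  [ 0  0  -1  -1   1 ]
  [ 0  0   0   1  -1 ]
  [ 0  0  -2  -2   3 ]
R2 -> -1·R2
  [ 1  3   0   0   0 ]
  [ 0  0   1   1  -1 ]
  [ 0  0   0   1  -1 ]
  [ 0  0  -2  -2   3 ]
R4 -> R4 + 2·R2
  [ 1  3  0  0   0 ]
  [ 0  0  1  1  -1 ]
  [ 0  0  0  1  -1 ]
  [ 0  0  0  0   1 ]
R3 -> R3 + R4
  [ 1  3  0  0   0 ]
  [ 0  0  1  1  -1 ]
  [ 0  0  0  1   0 ]
  [ 0  0  0  0   1 ]
R2 -> R2 + R4
  [ 1  3  0  0  0 ]
  [ 0  0  1  1  0 ]
  [ 0  0  0  1  0 ]
  [ 0  0  0  0  1 ]
R2 -> R2 − R3
  [ 1  3  0  0  0 ]
  [ 0  0  1  0  0 ]
  [ 0  0  0  1  0 ]
  [ 0  0  0  0  1 ]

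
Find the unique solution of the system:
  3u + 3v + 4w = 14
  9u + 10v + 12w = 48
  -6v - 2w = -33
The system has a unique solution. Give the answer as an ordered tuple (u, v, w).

Form the augmented matrix and row-reduce:
  [ 3   3   4  |   14 ]
  [ 9  10  12  |   48 ]
  [ 0  -6  -2  |  -33 ]
R1 → 1/3·R1
  [ 1   1  4/3  |  14/3 ]
  [ 9  10   12  |    48 ]
  [ 0  -6   -2  |   -33 ]
R2 → R2 − 9·R1
  [ 1   1  4/3  |  14/3 ]
  [ 0   1    0  |     6 ]
  [ 0  -6   -2  |   -33 ]
R3 → R3 + 6·R2
  [ 1  1  4/3  |  14/3 ]
  [ 0  1    0  |     6 ]
  [ 0  0   -2  |     3 ]
R3 → -1/2·R3
  [ 1  1  4/3  |  14/3 ]
  [ 0  1    0  |     6 ]
  [ 0  0    1  |  -3/2 ]
R1 → R1 − 4/3·R3
  [ 1  1  0  |  20/3 ]
  [ 0  1  0  |     6 ]
  [ 0  0  1  |  -3/2 ]
R1 → R1 − R2
  [ 1  0  0  |   2/3 ]
  [ 0  1  0  |     6 ]
  [ 0  0  1  |  -3/2 ]
Reading off the last column: u = 2/3, v = 6, w = -3/2.

(2/3, 6, -3/2)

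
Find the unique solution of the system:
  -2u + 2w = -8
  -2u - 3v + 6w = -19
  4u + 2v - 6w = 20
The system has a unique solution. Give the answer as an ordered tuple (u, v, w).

Form the augmented matrix and row-reduce:
  [ -2   0   2  |   -8 ]
  [ -2  -3   6  |  -19 ]
  [  4   2  -6  |   20 ]
ρ1 → -1/2·ρ1
  [  1   0  -1  |    4 ]
  [ -2  -3   6  |  -19 ]
  [  4   2  -6  |   20 ]
ρ2 → ρ2 + 2·ρ1
  [ 1   0  -1  |    4 ]
  [ 0  -3   4  |  -11 ]
  [ 4   2  -6  |   20 ]
ρ3 → ρ3 − 4·ρ1
  [ 1   0  -1  |    4 ]
  [ 0  -3   4  |  -11 ]
  [ 0   2  -2  |    4 ]
ρ2 → -1/3·ρ2
  [ 1  0    -1  |     4 ]
  [ 0  1  -4/3  |  11/3 ]
  [ 0  2    -2  |     4 ]
ρ3 → ρ3 − 2·ρ2
  [ 1  0    -1  |      4 ]
  [ 0  1  -4/3  |   11/3 ]
  [ 0  0   2/3  |  -10/3 ]
ρ3 → 3/2·ρ3
  [ 1  0    -1  |     4 ]
  [ 0  1  -4/3  |  11/3 ]
  [ 0  0     1  |    -5 ]
ρ2 → ρ2 + 4/3·ρ3
  [ 1  0  -1  |   4 ]
  [ 0  1   0  |  -3 ]
  [ 0  0   1  |  -5 ]
ρ1 → ρ1 + ρ3
  [ 1  0  0  |  -1 ]
  [ 0  1  0  |  -3 ]
  [ 0  0  1  |  -5 ]
Reading off the last column: u = -1, v = -3, w = -5.

(-1, -3, -5)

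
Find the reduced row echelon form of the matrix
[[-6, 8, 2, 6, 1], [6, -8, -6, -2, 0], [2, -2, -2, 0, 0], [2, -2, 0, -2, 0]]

[[1, 0, 0, 0, 0], [0, 1, 0, 1, 0], [0, 0, 1, -1, 0], [0, 0, 0, 0, 1]]

ρ1 -> -1/6·ρ1
  [ 1  -4/3  -1/3  -1  -1/6 ]
  [ 6    -8    -6  -2     0 ]
  [ 2    -2    -2   0     0 ]
  [ 2    -2     0  -2     0 ]
ρ2 -> ρ2 − 6·ρ1
  [ 1  -4/3  -1/3  -1  -1/6 ]
  [ 0     0    -4   4     1 ]
  [ 2    -2    -2   0     0 ]
  [ 2    -2     0  -2     0 ]
ρ3 -> ρ3 − 2·ρ1
  [ 1  -4/3  -1/3  -1  -1/6 ]
  [ 0     0    -4   4     1 ]
  [ 0   2/3  -4/3   2   1/3 ]
  [ 2    -2     0  -2     0 ]
ρ4 -> ρ4 − 2·ρ1
  [ 1  -4/3  -1/3  -1  -1/6 ]
  [ 0     0    -4   4     1 ]
  [ 0   2/3  -4/3   2   1/3 ]
  [ 0   2/3   2/3   0   1/3 ]
ρ2 ↔ ρ3
  [ 1  -4/3  -1/3  -1  -1/6 ]
  [ 0   2/3  -4/3   2   1/3 ]
  [ 0     0    -4   4     1 ]
  [ 0   2/3   2/3   0   1/3 ]
ρ2 -> 3/2·ρ2
  [ 1  -4/3  -1/3  -1  -1/6 ]
  [ 0     1    -2   3   1/2 ]
  [ 0     0    -4   4     1 ]
  [ 0   2/3   2/3   0   1/3 ]
ρ4 -> ρ4 − 2/3·ρ2
  [ 1  -4/3  -1/3  -1  -1/6 ]
  [ 0     1    -2   3   1/2 ]
  [ 0     0    -4   4     1 ]
  [ 0     0     2  -2     0 ]
ρ3 -> -1/4·ρ3
  [ 1  -4/3  -1/3  -1  -1/6 ]
  [ 0     1    -2   3   1/2 ]
  [ 0     0     1  -1  -1/4 ]
  [ 0     0     2  -2     0 ]
ρ4 -> ρ4 − 2·ρ3
  [ 1  -4/3  -1/3  -1  -1/6 ]
  [ 0     1    -2   3   1/2 ]
  [ 0     0     1  -1  -1/4 ]
  [ 0     0     0   0   1/2 ]
ρ4 -> 2·ρ4
  [ 1  -4/3  -1/3  -1  -1/6 ]
  [ 0     1    -2   3   1/2 ]
  [ 0     0     1  -1  -1/4 ]
  [ 0     0     0   0     1 ]
ρ3 -> ρ3 + 1/4·ρ4
  [ 1  -4/3  -1/3  -1  -1/6 ]
  [ 0     1    -2   3   1/2 ]
  [ 0     0     1  -1     0 ]
  [ 0     0     0   0     1 ]
ρ2 -> ρ2 − 1/2·ρ4
  [ 1  -4/3  -1/3  -1  -1/6 ]
  [ 0     1    -2   3     0 ]
  [ 0     0     1  -1     0 ]
  [ 0     0     0   0     1 ]
ρ1 -> ρ1 + 1/6·ρ4
  [ 1  -4/3  -1/3  -1  0 ]
  [ 0     1    -2   3  0 ]
  [ 0     0     1  -1  0 ]
  [ 0     0     0   0  1 ]
ρ2 -> ρ2 + 2·ρ3
  [ 1  -4/3  -1/3  -1  0 ]
  [ 0     1     0   1  0 ]
  [ 0     0     1  -1  0 ]
  [ 0     0     0   0  1 ]
ρ1 -> ρ1 + 1/3·ρ3
  [ 1  -4/3  0  -4/3  0 ]
  [ 0     1  0     1  0 ]
  [ 0     0  1    -1  0 ]
  [ 0     0  0     0  1 ]
ρ1 -> ρ1 + 4/3·ρ2
  [ 1  0  0   0  0 ]
  [ 0  1  0   1  0 ]
  [ 0  0  1  -1  0 ]
  [ 0  0  0   0  1 ]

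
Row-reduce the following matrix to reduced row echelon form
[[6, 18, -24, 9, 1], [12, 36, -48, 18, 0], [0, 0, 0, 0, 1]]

R1 := 1/6·R1
  [  1   3   -4  3/2  1/6 ]
  [ 12  36  -48   18    0 ]
  [  0   0    0    0    1 ]
R2 := R2 − 12·R1
  [ 1  3  -4  3/2  1/6 ]
  [ 0  0   0    0   -2 ]
  [ 0  0   0    0    1 ]
R2 := -1/2·R2
  [ 1  3  -4  3/2  1/6 ]
  [ 0  0   0    0    1 ]
  [ 0  0   0    0    1 ]
R3 := R3 − R2
  [ 1  3  -4  3/2  1/6 ]
  [ 0  0   0    0    1 ]
  [ 0  0   0    0    0 ]
R1 := R1 − 1/6·R2
  [ 1  3  -4  3/2  0 ]
  [ 0  0   0    0  1 ]
  [ 0  0   0    0  0 ]

[[1, 3, -4, 3/2, 0], [0, 0, 0, 0, 1], [0, 0, 0, 0, 0]]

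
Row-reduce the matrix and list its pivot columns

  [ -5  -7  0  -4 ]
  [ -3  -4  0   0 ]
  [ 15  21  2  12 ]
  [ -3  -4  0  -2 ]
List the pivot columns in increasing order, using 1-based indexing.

1, 2, 3, 4

R1 -> -1/5·R1
  [  1  7/5  0  4/5 ]
  [ -3   -4  0    0 ]
  [ 15   21  2   12 ]
  [ -3   -4  0   -2 ]
R2 -> R2 + 3·R1
  [  1  7/5  0   4/5 ]
  [  0  1/5  0  12/5 ]
  [ 15   21  2    12 ]
  [ -3   -4  0    -2 ]
R3 -> R3 − 15·R1
  [  1  7/5  0   4/5 ]
  [  0  1/5  0  12/5 ]
  [  0    0  2     0 ]
  [ -3   -4  0    -2 ]
R4 -> R4 + 3·R1
  [ 1  7/5  0   4/5 ]
  [ 0  1/5  0  12/5 ]
  [ 0    0  2     0 ]
  [ 0  1/5  0   2/5 ]
R2 -> 5·R2
  [ 1  7/5  0  4/5 ]
  [ 0    1  0   12 ]
  [ 0    0  2    0 ]
  [ 0  1/5  0  2/5 ]
R4 -> R4 − 1/5·R2
  [ 1  7/5  0  4/5 ]
  [ 0    1  0   12 ]
  [ 0    0  2    0 ]
  [ 0    0  0   -2 ]
R3 -> 1/2·R3
  [ 1  7/5  0  4/5 ]
  [ 0    1  0   12 ]
  [ 0    0  1    0 ]
  [ 0    0  0   -2 ]
R4 -> -1/2·R4
  [ 1  7/5  0  4/5 ]
  [ 0    1  0   12 ]
  [ 0    0  1    0 ]
  [ 0    0  0    1 ]
R2 -> R2 − 12·R4
  [ 1  7/5  0  4/5 ]
  [ 0    1  0    0 ]
  [ 0    0  1    0 ]
  [ 0    0  0    1 ]
R1 -> R1 − 4/5·R4
  [ 1  7/5  0  0 ]
  [ 0    1  0  0 ]
  [ 0    0  1  0 ]
  [ 0    0  0  1 ]
R1 -> R1 − 7/5·R2
  [ 1  0  0  0 ]
  [ 0  1  0  0 ]
  [ 0  0  1  0 ]
  [ 0  0  0  1 ]
Pivot columns are the columns containing a leading 1.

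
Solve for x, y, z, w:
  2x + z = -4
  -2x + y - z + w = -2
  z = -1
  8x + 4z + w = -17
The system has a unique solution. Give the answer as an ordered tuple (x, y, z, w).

(-3/2, -5, -1, -1)

Form the augmented matrix and row-reduce:
  [  2  0   1  0  |   -4 ]
  [ -2  1  -1  1  |   -2 ]
  [  0  0   1  0  |   -1 ]
  [  8  0   4  1  |  -17 ]
ρ1 ← 1/2·ρ1
  [  1  0  1/2  0  |   -2 ]
  [ -2  1   -1  1  |   -2 ]
  [  0  0    1  0  |   -1 ]
  [  8  0    4  1  |  -17 ]
ρ2 ← ρ2 + 2·ρ1
  [ 1  0  1/2  0  |   -2 ]
  [ 0  1    0  1  |   -6 ]
  [ 0  0    1  0  |   -1 ]
  [ 8  0    4  1  |  -17 ]
ρ4 ← ρ4 − 8·ρ1
  [ 1  0  1/2  0  |  -2 ]
  [ 0  1    0  1  |  -6 ]
  [ 0  0    1  0  |  -1 ]
  [ 0  0    0  1  |  -1 ]
ρ2 ← ρ2 − ρ4
  [ 1  0  1/2  0  |  -2 ]
  [ 0  1    0  0  |  -5 ]
  [ 0  0    1  0  |  -1 ]
  [ 0  0    0  1  |  -1 ]
ρ1 ← ρ1 − 1/2·ρ3
  [ 1  0  0  0  |  -3/2 ]
  [ 0  1  0  0  |    -5 ]
  [ 0  0  1  0  |    -1 ]
  [ 0  0  0  1  |    -1 ]
Reading off the last column: x = -3/2, y = -5, z = -1, w = -1.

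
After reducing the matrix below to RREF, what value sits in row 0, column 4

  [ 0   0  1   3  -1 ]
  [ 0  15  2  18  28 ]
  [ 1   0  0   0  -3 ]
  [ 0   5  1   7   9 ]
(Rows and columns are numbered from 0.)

-3

r1 <-> r3
  [ 1   0  0   0  -3 ]
  [ 0  15  2  18  28 ]
  [ 0   0  1   3  -1 ]
  [ 0   5  1   7   9 ]
r2 -> 1/15·r2
  [ 1  0     0    0     -3 ]
  [ 0  1  2/15  6/5  28/15 ]
  [ 0  0     1    3     -1 ]
  [ 0  5     1    7      9 ]
r4 -> r4 − 5·r2
  [ 1  0     0    0     -3 ]
  [ 0  1  2/15  6/5  28/15 ]
  [ 0  0     1    3     -1 ]
  [ 0  0   1/3    1   -1/3 ]
r4 -> r4 − 1/3·r3
  [ 1  0     0    0     -3 ]
  [ 0  1  2/15  6/5  28/15 ]
  [ 0  0     1    3     -1 ]
  [ 0  0     0    0      0 ]
r2 -> r2 − 2/15·r3
  [ 1  0  0    0  -3 ]
  [ 0  1  0  4/5   2 ]
  [ 0  0  1    3  -1 ]
  [ 0  0  0    0   0 ]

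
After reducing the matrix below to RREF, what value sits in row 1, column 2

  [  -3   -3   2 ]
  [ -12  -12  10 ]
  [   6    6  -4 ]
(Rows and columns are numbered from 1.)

1

Multiply R1 by -1/3.
Add 12 times R1 to R2.
Subtract 6 times R1 from R3.
Multiply R2 by 1/2.
Add 2/3 times R2 to R1.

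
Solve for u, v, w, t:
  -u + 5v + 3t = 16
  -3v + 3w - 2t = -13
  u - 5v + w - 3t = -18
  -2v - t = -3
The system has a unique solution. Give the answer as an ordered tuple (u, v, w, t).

(-6, -1, -2, 5)

Form the augmented matrix and row-reduce:
  [ -1   5  0   3  |   16 ]
  [  0  -3  3  -2  |  -13 ]
  [  1  -5  1  -3  |  -18 ]
  [  0  -2  0  -1  |   -3 ]
r1 := -1·r1
  [ 1  -5  0  -3  |  -16 ]
  [ 0  -3  3  -2  |  -13 ]
  [ 1  -5  1  -3  |  -18 ]
  [ 0  -2  0  -1  |   -3 ]
r3 := r3 − r1
  [ 1  -5  0  -3  |  -16 ]
  [ 0  -3  3  -2  |  -13 ]
  [ 0   0  1   0  |   -2 ]
  [ 0  -2  0  -1  |   -3 ]
r2 := -1/3·r2
  [ 1  -5   0   -3  |   -16 ]
  [ 0   1  -1  2/3  |  13/3 ]
  [ 0   0   1    0  |    -2 ]
  [ 0  -2   0   -1  |    -3 ]
r4 := r4 + 2·r2
  [ 1  -5   0   -3  |   -16 ]
  [ 0   1  -1  2/3  |  13/3 ]
  [ 0   0   1    0  |    -2 ]
  [ 0   0  -2  1/3  |  17/3 ]
r4 := r4 + 2·r3
  [ 1  -5   0   -3  |   -16 ]
  [ 0   1  -1  2/3  |  13/3 ]
  [ 0   0   1    0  |    -2 ]
  [ 0   0   0  1/3  |   5/3 ]
r4 := 3·r4
  [ 1  -5   0   -3  |   -16 ]
  [ 0   1  -1  2/3  |  13/3 ]
  [ 0   0   1    0  |    -2 ]
  [ 0   0   0    1  |     5 ]
r2 := r2 − 2/3·r4
  [ 1  -5   0  -3  |  -16 ]
  [ 0   1  -1   0  |    1 ]
  [ 0   0   1   0  |   -2 ]
  [ 0   0   0   1  |    5 ]
r1 := r1 + 3·r4
  [ 1  -5   0  0  |  -1 ]
  [ 0   1  -1  0  |   1 ]
  [ 0   0   1  0  |  -2 ]
  [ 0   0   0  1  |   5 ]
r2 := r2 + r3
  [ 1  -5  0  0  |  -1 ]
  [ 0   1  0  0  |  -1 ]
  [ 0   0  1  0  |  -2 ]
  [ 0   0  0  1  |   5 ]
r1 := r1 + 5·r2
  [ 1  0  0  0  |  -6 ]
  [ 0  1  0  0  |  -1 ]
  [ 0  0  1  0  |  -2 ]
  [ 0  0  0  1  |   5 ]
Reading off the last column: u = -6, v = -1, w = -2, t = 5.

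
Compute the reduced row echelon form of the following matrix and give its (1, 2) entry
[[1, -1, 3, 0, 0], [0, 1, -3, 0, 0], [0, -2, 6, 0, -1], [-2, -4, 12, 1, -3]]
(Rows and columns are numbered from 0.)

-3

Add 2 times R1 to R4.
  [ 1  -1   3  0   0 ]
  [ 0   1  -3  0   0 ]
  [ 0  -2   6  0  -1 ]
  [ 0  -6  18  1  -3 ]
Add 2 times R2 to R3.
  [ 1  -1   3  0   0 ]
  [ 0   1  -3  0   0 ]
  [ 0   0   0  0  -1 ]
  [ 0  -6  18  1  -3 ]
Add 6 times R2 to R4.
  [ 1  -1   3  0   0 ]
  [ 0   1  -3  0   0 ]
  [ 0   0   0  0  -1 ]
  [ 0   0   0  1  -3 ]
Swap R3 and R4.
  [ 1  -1   3  0   0 ]
  [ 0   1  -3  0   0 ]
  [ 0   0   0  1  -3 ]
  [ 0   0   0  0  -1 ]
Multiply R4 by -1.
  [ 1  -1   3  0   0 ]
  [ 0   1  -3  0   0 ]
  [ 0   0   0  1  -3 ]
  [ 0   0   0  0   1 ]
Add 3 times R4 to R3.
  [ 1  -1   3  0  0 ]
  [ 0   1  -3  0  0 ]
  [ 0   0   0  1  0 ]
  [ 0   0   0  0  1 ]
Add R2 to R1.
  [ 1  0   0  0  0 ]
  [ 0  1  -3  0  0 ]
  [ 0  0   0  1  0 ]
  [ 0  0   0  0  1 ]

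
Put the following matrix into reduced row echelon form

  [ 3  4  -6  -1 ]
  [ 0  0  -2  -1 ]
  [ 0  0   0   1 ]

R1 → 1/3·R1
  [ 1  4/3  -2  -1/3 ]
  [ 0    0  -2    -1 ]
  [ 0    0   0     1 ]
R2 → -1/2·R2
  [ 1  4/3  -2  -1/3 ]
  [ 0    0   1   1/2 ]
  [ 0    0   0     1 ]
R2 → R2 − 1/2·R3
  [ 1  4/3  -2  -1/3 ]
  [ 0    0   1     0 ]
  [ 0    0   0     1 ]
R1 → R1 + 1/3·R3
  [ 1  4/3  -2  0 ]
  [ 0    0   1  0 ]
  [ 0    0   0  1 ]
R1 → R1 + 2·R2
  [ 1  4/3  0  0 ]
  [ 0    0  1  0 ]
  [ 0    0  0  1 ]

[[1, 4/3, 0, 0], [0, 0, 1, 0], [0, 0, 0, 1]]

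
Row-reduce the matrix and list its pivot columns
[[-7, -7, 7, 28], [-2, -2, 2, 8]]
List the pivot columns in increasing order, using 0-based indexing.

0

R1 ← -1/7·R1
  [  1   1  -1  -4 ]
  [ -2  -2   2   8 ]
R2 ← R2 + 2·R1
  [ 1  1  -1  -4 ]
  [ 0  0   0   0 ]
Pivot columns are the columns containing a leading 1.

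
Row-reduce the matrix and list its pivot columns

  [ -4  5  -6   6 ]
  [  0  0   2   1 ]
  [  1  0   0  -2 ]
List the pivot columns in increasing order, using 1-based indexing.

r1 ← -1/4·r1
  [ 1  -5/4  3/2  -3/2 ]
  [ 0     0    2     1 ]
  [ 1     0    0    -2 ]
r3 ← r3 − r1
  [ 1  -5/4   3/2  -3/2 ]
  [ 0     0     2     1 ]
  [ 0   5/4  -3/2  -1/2 ]
r2 ↔ r3
  [ 1  -5/4   3/2  -3/2 ]
  [ 0   5/4  -3/2  -1/2 ]
  [ 0     0     2     1 ]
r2 ← 4/5·r2
  [ 1  -5/4   3/2  -3/2 ]
  [ 0     1  -6/5  -2/5 ]
  [ 0     0     2     1 ]
r3 ← 1/2·r3
  [ 1  -5/4   3/2  -3/2 ]
  [ 0     1  -6/5  -2/5 ]
  [ 0     0     1   1/2 ]
r2 ← r2 + 6/5·r3
  [ 1  -5/4  3/2  -3/2 ]
  [ 0     1    0   1/5 ]
  [ 0     0    1   1/2 ]
r1 ← r1 − 3/2·r3
  [ 1  -5/4  0  -9/4 ]
  [ 0     1  0   1/5 ]
  [ 0     0  1   1/2 ]
r1 ← r1 + 5/4·r2
  [ 1  0  0   -2 ]
  [ 0  1  0  1/5 ]
  [ 0  0  1  1/2 ]
Pivot columns are the columns containing a leading 1.

1, 2, 3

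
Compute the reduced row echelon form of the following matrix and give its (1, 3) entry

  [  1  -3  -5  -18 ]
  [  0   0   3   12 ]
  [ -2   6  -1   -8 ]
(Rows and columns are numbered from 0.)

4

R3 -> R3 + 2·R1
  [ 1  -3   -5  -18 ]
  [ 0   0    3   12 ]
  [ 0   0  -11  -44 ]
R2 -> 1/3·R2
  [ 1  -3   -5  -18 ]
  [ 0   0    1    4 ]
  [ 0   0  -11  -44 ]
R3 -> R3 + 11·R2
  [ 1  -3  -5  -18 ]
  [ 0   0   1    4 ]
  [ 0   0   0    0 ]
R1 -> R1 + 5·R2
  [ 1  -3  0  2 ]
  [ 0   0  1  4 ]
  [ 0   0  0  0 ]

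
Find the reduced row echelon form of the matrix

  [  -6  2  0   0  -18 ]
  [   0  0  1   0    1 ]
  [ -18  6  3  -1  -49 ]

R1 -> -1/6·R1
R3 -> R3 + 18·R1
R3 -> R3 − 3·R2
R3 -> -1·R3

[[1, -1/3, 0, 0, 3], [0, 0, 1, 0, 1], [0, 0, 0, 1, -2]]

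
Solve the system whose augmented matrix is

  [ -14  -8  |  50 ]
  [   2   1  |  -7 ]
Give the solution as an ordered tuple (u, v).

Multiply R1 by -1/14.
Subtract 2 times R1 from R2.
Multiply R2 by -7.
Subtract 4/7 times R2 from R1.
Reading off the last column: u = -3, v = -1.

(-3, -1)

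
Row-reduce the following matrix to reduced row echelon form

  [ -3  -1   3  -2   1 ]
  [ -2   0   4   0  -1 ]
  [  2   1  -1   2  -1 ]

[[1, 0, -2, 0, 0], [0, 1, 3, 2, 0], [0, 0, 0, 0, 1]]

ρ1 := -1/3·ρ1
  [  1  1/3  -1  2/3  -1/3 ]
  [ -2    0   4    0    -1 ]
  [  2    1  -1    2    -1 ]
ρ2 := ρ2 + 2·ρ1
  [ 1  1/3  -1  2/3  -1/3 ]
  [ 0  2/3   2  4/3  -5/3 ]
  [ 2    1  -1    2    -1 ]
ρ3 := ρ3 − 2·ρ1
  [ 1  1/3  -1  2/3  -1/3 ]
  [ 0  2/3   2  4/3  -5/3 ]
  [ 0  1/3   1  2/3  -1/3 ]
ρ2 := 3/2·ρ2
  [ 1  1/3  -1  2/3  -1/3 ]
  [ 0    1   3    2  -5/2 ]
  [ 0  1/3   1  2/3  -1/3 ]
ρ3 := ρ3 − 1/3·ρ2
  [ 1  1/3  -1  2/3  -1/3 ]
  [ 0    1   3    2  -5/2 ]
  [ 0    0   0    0   1/2 ]
ρ3 := 2·ρ3
  [ 1  1/3  -1  2/3  -1/3 ]
  [ 0    1   3    2  -5/2 ]
  [ 0    0   0    0     1 ]
ρ2 := ρ2 + 5/2·ρ3
  [ 1  1/3  -1  2/3  -1/3 ]
  [ 0    1   3    2     0 ]
  [ 0    0   0    0     1 ]
ρ1 := ρ1 + 1/3·ρ3
  [ 1  1/3  -1  2/3  0 ]
  [ 0    1   3    2  0 ]
  [ 0    0   0    0  1 ]
ρ1 := ρ1 − 1/3·ρ2
  [ 1  0  -2  0  0 ]
  [ 0  1   3  2  0 ]
  [ 0  0   0  0  1 ]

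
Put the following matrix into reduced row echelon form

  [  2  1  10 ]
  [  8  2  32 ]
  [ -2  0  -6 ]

[[1, 0, 3], [0, 1, 4], [0, 0, 0]]

R1 -> 1/2·R1
  [  1  1/2   5 ]
  [  8    2  32 ]
  [ -2    0  -6 ]
R2 -> R2 − 8·R1
  [  1  1/2   5 ]
  [  0   -2  -8 ]
  [ -2    0  -6 ]
R3 -> R3 + 2·R1
  [ 1  1/2   5 ]
  [ 0   -2  -8 ]
  [ 0    1   4 ]
R2 -> -1/2·R2
  [ 1  1/2  5 ]
  [ 0    1  4 ]
  [ 0    1  4 ]
R3 -> R3 − R2
  [ 1  1/2  5 ]
  [ 0    1  4 ]
  [ 0    0  0 ]
R1 -> R1 − 1/2·R2
  [ 1  0  3 ]
  [ 0  1  4 ]
  [ 0  0  0 ]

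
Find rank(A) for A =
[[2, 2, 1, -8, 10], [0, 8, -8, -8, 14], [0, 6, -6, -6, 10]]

rank = 3

R1 := 1/2·R1
  [ 1  1  1/2  -4   5 ]
  [ 0  8   -8  -8  14 ]
  [ 0  6   -6  -6  10 ]
R2 := 1/8·R2
  [ 1  1  1/2  -4    5 ]
  [ 0  1   -1  -1  7/4 ]
  [ 0  6   -6  -6   10 ]
R3 := R3 − 6·R2
  [ 1  1  1/2  -4     5 ]
  [ 0  1   -1  -1   7/4 ]
  [ 0  0    0   0  -1/2 ]
R3 := -2·R3
  [ 1  1  1/2  -4    5 ]
  [ 0  1   -1  -1  7/4 ]
  [ 0  0    0   0    1 ]
R2 := R2 − 7/4·R3
  [ 1  1  1/2  -4  5 ]
  [ 0  1   -1  -1  0 ]
  [ 0  0    0   0  1 ]
R1 := R1 − 5·R3
  [ 1  1  1/2  -4  0 ]
  [ 0  1   -1  -1  0 ]
  [ 0  0    0   0  1 ]
R1 := R1 − R2
  [ 1  0  3/2  -3  0 ]
  [ 0  1   -1  -1  0 ]
  [ 0  0    0   0  1 ]
The reduced form has 3 nonzero rows.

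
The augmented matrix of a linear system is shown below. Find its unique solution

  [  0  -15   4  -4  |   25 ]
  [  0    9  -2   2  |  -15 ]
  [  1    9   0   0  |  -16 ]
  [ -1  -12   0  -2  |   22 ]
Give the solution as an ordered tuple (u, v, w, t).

(-1, -5/3, -1/2, -1/2)

Swap R1 and R3.
  [  1    9   0   0  |  -16 ]
  [  0    9  -2   2  |  -15 ]
  [  0  -15   4  -4  |   25 ]
  [ -1  -12   0  -2  |   22 ]
Add R1 to R4.
  [ 1    9   0   0  |  -16 ]
  [ 0    9  -2   2  |  -15 ]
  [ 0  -15   4  -4  |   25 ]
  [ 0   -3   0  -2  |    6 ]
Multiply R2 by 1/9.
  [ 1    9     0    0  |   -16 ]
  [ 0    1  -2/9  2/9  |  -5/3 ]
  [ 0  -15     4   -4  |    25 ]
  [ 0   -3     0   -2  |     6 ]
Add 15 times R2 to R3.
  [ 1   9     0     0  |   -16 ]
  [ 0   1  -2/9   2/9  |  -5/3 ]
  [ 0   0   2/3  -2/3  |     0 ]
  [ 0  -3     0    -2  |     6 ]
Add 3 times R2 to R4.
  [ 1  9     0     0  |   -16 ]
  [ 0  1  -2/9   2/9  |  -5/3 ]
  [ 0  0   2/3  -2/3  |     0 ]
  [ 0  0  -2/3  -4/3  |     1 ]
Multiply R3 by 3/2.
  [ 1  9     0     0  |   -16 ]
  [ 0  1  -2/9   2/9  |  -5/3 ]
  [ 0  0     1    -1  |     0 ]
  [ 0  0  -2/3  -4/3  |     1 ]
Add 2/3 times R3 to R4.
  [ 1  9     0    0  |   -16 ]
  [ 0  1  -2/9  2/9  |  -5/3 ]
  [ 0  0     1   -1  |     0 ]
  [ 0  0     0   -2  |     1 ]
Multiply R4 by -1/2.
  [ 1  9     0    0  |   -16 ]
  [ 0  1  -2/9  2/9  |  -5/3 ]
  [ 0  0     1   -1  |     0 ]
  [ 0  0     0    1  |  -1/2 ]
Add R4 to R3.
  [ 1  9     0    0  |   -16 ]
  [ 0  1  -2/9  2/9  |  -5/3 ]
  [ 0  0     1    0  |  -1/2 ]
  [ 0  0     0    1  |  -1/2 ]
Subtract 2/9 times R4 from R2.
  [ 1  9     0  0  |    -16 ]
  [ 0  1  -2/9  0  |  -14/9 ]
  [ 0  0     1  0  |   -1/2 ]
  [ 0  0     0  1  |   -1/2 ]
Add 2/9 times R3 to R2.
  [ 1  9  0  0  |   -16 ]
  [ 0  1  0  0  |  -5/3 ]
  [ 0  0  1  0  |  -1/2 ]
  [ 0  0  0  1  |  -1/2 ]
Subtract 9 times R2 from R1.
  [ 1  0  0  0  |    -1 ]
  [ 0  1  0  0  |  -5/3 ]
  [ 0  0  1  0  |  -1/2 ]
  [ 0  0  0  1  |  -1/2 ]
Reading off the last column: u = -1, v = -5/3, w = -1/2, t = -1/2.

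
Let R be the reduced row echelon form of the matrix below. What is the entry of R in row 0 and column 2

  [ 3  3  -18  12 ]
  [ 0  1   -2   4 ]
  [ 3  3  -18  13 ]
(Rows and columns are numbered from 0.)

-4

Multiply r1 by 1/3.
Subtract 3 times r1 from r3.
Subtract 4 times r3 from r2.
Subtract 4 times r3 from r1.
Subtract r2 from r1.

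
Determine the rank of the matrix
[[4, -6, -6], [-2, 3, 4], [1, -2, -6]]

R1 → 1/4·R1
R2 → R2 + 2·R1
R3 → R3 − R1
R2 <-> R3
R2 → -2·R2
R2 → R2 − 9·R3
R1 → R1 + 3/2·R3
R1 → R1 + 3/2·R2
The reduced form has 3 nonzero rows.

rank = 3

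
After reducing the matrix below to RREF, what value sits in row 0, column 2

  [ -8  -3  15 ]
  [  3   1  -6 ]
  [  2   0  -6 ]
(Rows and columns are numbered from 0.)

R1 -> -1/8·R1
  [ 1  3/8  -15/8 ]
  [ 3    1     -6 ]
  [ 2    0     -6 ]
R2 -> R2 − 3·R1
  [ 1   3/8  -15/8 ]
  [ 0  -1/8   -3/8 ]
  [ 2     0     -6 ]
R3 -> R3 − 2·R1
  [ 1   3/8  -15/8 ]
  [ 0  -1/8   -3/8 ]
  [ 0  -3/4   -9/4 ]
R2 -> -8·R2
  [ 1   3/8  -15/8 ]
  [ 0     1      3 ]
  [ 0  -3/4   -9/4 ]
R3 -> R3 + 3/4·R2
  [ 1  3/8  -15/8 ]
  [ 0    1      3 ]
  [ 0    0      0 ]
R1 -> R1 − 3/8·R2
  [ 1  0  -3 ]
  [ 0  1   3 ]
  [ 0  0   0 ]

-3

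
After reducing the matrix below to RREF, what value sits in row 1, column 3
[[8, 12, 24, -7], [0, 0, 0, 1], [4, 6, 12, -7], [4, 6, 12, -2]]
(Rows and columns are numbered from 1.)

Multiply r1 by 1/8.
  [ 1  3/2   3  -7/8 ]
  [ 0    0   0     1 ]
  [ 4    6  12    -7 ]
  [ 4    6  12    -2 ]
Subtract 4 times r1 from r3.
  [ 1  3/2   3  -7/8 ]
  [ 0    0   0     1 ]
  [ 0    0   0  -7/2 ]
  [ 4    6  12    -2 ]
Subtract 4 times r1 from r4.
  [ 1  3/2  3  -7/8 ]
  [ 0    0  0     1 ]
  [ 0    0  0  -7/2 ]
  [ 0    0  0   3/2 ]
Add 7/2 times r2 to r3.
  [ 1  3/2  3  -7/8 ]
  [ 0    0  0     1 ]
  [ 0    0  0     0 ]
  [ 0    0  0   3/2 ]
Subtract 3/2 times r2 from r4.
  [ 1  3/2  3  -7/8 ]
  [ 0    0  0     1 ]
  [ 0    0  0     0 ]
  [ 0    0  0     0 ]
Add 7/8 times r2 to r1.
  [ 1  3/2  3  0 ]
  [ 0    0  0  1 ]
  [ 0    0  0  0 ]
  [ 0    0  0  0 ]

3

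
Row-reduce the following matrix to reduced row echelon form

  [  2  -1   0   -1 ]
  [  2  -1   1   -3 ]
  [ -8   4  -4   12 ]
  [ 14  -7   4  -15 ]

[[1, -1/2, 0, -1/2], [0, 0, 1, -2], [0, 0, 0, 0], [0, 0, 0, 0]]

Multiply R1 by 1/2.
  [  1  -1/2   0  -1/2 ]
  [  2    -1   1    -3 ]
  [ -8     4  -4    12 ]
  [ 14    -7   4   -15 ]
Subtract 2 times R1 from R2.
  [  1  -1/2   0  -1/2 ]
  [  0     0   1    -2 ]
  [ -8     4  -4    12 ]
  [ 14    -7   4   -15 ]
Add 8 times R1 to R3.
  [  1  -1/2   0  -1/2 ]
  [  0     0   1    -2 ]
  [  0     0  -4     8 ]
  [ 14    -7   4   -15 ]
Subtract 14 times R1 from R4.
  [ 1  -1/2   0  -1/2 ]
  [ 0     0   1    -2 ]
  [ 0     0  -4     8 ]
  [ 0     0   4    -8 ]
Add 4 times R2 to R3.
  [ 1  -1/2  0  -1/2 ]
  [ 0     0  1    -2 ]
  [ 0     0  0     0 ]
  [ 0     0  4    -8 ]
Subtract 4 times R2 from R4.
  [ 1  -1/2  0  -1/2 ]
  [ 0     0  1    -2 ]
  [ 0     0  0     0 ]
  [ 0     0  0     0 ]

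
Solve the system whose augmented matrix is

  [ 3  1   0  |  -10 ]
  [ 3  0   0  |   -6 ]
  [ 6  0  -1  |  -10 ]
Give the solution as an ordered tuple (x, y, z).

R1 -> 1/3·R1
  [ 1  1/3   0  |  -10/3 ]
  [ 3    0   0  |     -6 ]
  [ 6    0  -1  |    -10 ]
R2 -> R2 − 3·R1
  [ 1  1/3   0  |  -10/3 ]
  [ 0   -1   0  |      4 ]
  [ 6    0  -1  |    -10 ]
R3 -> R3 − 6·R1
  [ 1  1/3   0  |  -10/3 ]
  [ 0   -1   0  |      4 ]
  [ 0   -2  -1  |     10 ]
R2 -> -1·R2
  [ 1  1/3   0  |  -10/3 ]
  [ 0    1   0  |     -4 ]
  [ 0   -2  -1  |     10 ]
R3 -> R3 + 2·R2
  [ 1  1/3   0  |  -10/3 ]
  [ 0    1   0  |     -4 ]
  [ 0    0  -1  |      2 ]
R3 -> -1·R3
  [ 1  1/3  0  |  -10/3 ]
  [ 0    1  0  |     -4 ]
  [ 0    0  1  |     -2 ]
R1 -> R1 − 1/3·R2
  [ 1  0  0  |  -2 ]
  [ 0  1  0  |  -4 ]
  [ 0  0  1  |  -2 ]
Reading off the last column: x = -2, y = -4, z = -2.

(-2, -4, -2)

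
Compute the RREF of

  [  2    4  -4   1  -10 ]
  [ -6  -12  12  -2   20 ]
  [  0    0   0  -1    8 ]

R1 → 1/2·R1
  [  1    2  -2  1/2  -5 ]
  [ -6  -12  12   -2  20 ]
  [  0    0   0   -1   8 ]
R2 → R2 + 6·R1
  [ 1  2  -2  1/2   -5 ]
  [ 0  0   0    1  -10 ]
  [ 0  0   0   -1    8 ]
R3 → R3 + R2
  [ 1  2  -2  1/2   -5 ]
  [ 0  0   0    1  -10 ]
  [ 0  0   0    0   -2 ]
R3 → -1/2·R3
  [ 1  2  -2  1/2   -5 ]
  [ 0  0   0    1  -10 ]
  [ 0  0   0    0    1 ]
R2 → R2 + 10·R3
  [ 1  2  -2  1/2  -5 ]
  [ 0  0   0    1   0 ]
  [ 0  0   0    0   1 ]
R1 → R1 + 5·R3
  [ 1  2  -2  1/2  0 ]
  [ 0  0   0    1  0 ]
  [ 0  0   0    0  1 ]
R1 → R1 − 1/2·R2
  [ 1  2  -2  0  0 ]
  [ 0  0   0  1  0 ]
  [ 0  0   0  0  1 ]

[[1, 2, -2, 0, 0], [0, 0, 0, 1, 0], [0, 0, 0, 0, 1]]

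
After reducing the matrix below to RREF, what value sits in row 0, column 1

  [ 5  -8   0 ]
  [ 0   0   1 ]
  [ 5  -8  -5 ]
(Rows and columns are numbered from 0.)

r1 := 1/5·r1
r3 := r3 − 5·r1
r3 := r3 + 5·r2

-8/5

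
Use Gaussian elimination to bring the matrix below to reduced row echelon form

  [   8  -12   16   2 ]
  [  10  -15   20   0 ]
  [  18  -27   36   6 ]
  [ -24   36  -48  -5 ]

R1 → 1/8·R1
  [   1  -3/2    2  1/4 ]
  [  10   -15   20    0 ]
  [  18   -27   36    6 ]
  [ -24    36  -48   -5 ]
R2 → R2 − 10·R1
  [   1  -3/2    2   1/4 ]
  [   0     0    0  -5/2 ]
  [  18   -27   36     6 ]
  [ -24    36  -48    -5 ]
R3 → R3 − 18·R1
  [   1  -3/2    2   1/4 ]
  [   0     0    0  -5/2 ]
  [   0     0    0   3/2 ]
  [ -24    36  -48    -5 ]
R4 → R4 + 24·R1
  [ 1  -3/2  2   1/4 ]
  [ 0     0  0  -5/2 ]
  [ 0     0  0   3/2 ]
  [ 0     0  0     1 ]
R2 → -2/5·R2
  [ 1  -3/2  2  1/4 ]
  [ 0     0  0    1 ]
  [ 0     0  0  3/2 ]
  [ 0     0  0    1 ]
R3 → R3 − 3/2·R2
  [ 1  -3/2  2  1/4 ]
  [ 0     0  0    1 ]
  [ 0     0  0    0 ]
  [ 0     0  0    1 ]
R4 → R4 − R2
  [ 1  -3/2  2  1/4 ]
  [ 0     0  0    1 ]
  [ 0     0  0    0 ]
  [ 0     0  0    0 ]
R1 → R1 − 1/4·R2
  [ 1  -3/2  2  0 ]
  [ 0     0  0  1 ]
  [ 0     0  0  0 ]
  [ 0     0  0  0 ]

[[1, -3/2, 2, 0], [0, 0, 0, 1], [0, 0, 0, 0], [0, 0, 0, 0]]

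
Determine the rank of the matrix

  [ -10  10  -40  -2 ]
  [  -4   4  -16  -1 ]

R1 -> -1/10·R1
  [  1  -1    4  1/5 ]
  [ -4   4  -16   -1 ]
R2 -> R2 + 4·R1
  [ 1  -1  4   1/5 ]
  [ 0   0  0  -1/5 ]
R2 -> -5·R2
  [ 1  -1  4  1/5 ]
  [ 0   0  0    1 ]
R1 -> R1 − 1/5·R2
  [ 1  -1  4  0 ]
  [ 0   0  0  1 ]
The reduced form has 2 nonzero rows.

rank = 2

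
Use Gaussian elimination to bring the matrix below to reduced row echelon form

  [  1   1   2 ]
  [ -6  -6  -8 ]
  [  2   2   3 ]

[[1, 1, 0], [0, 0, 1], [0, 0, 0]]

Add 6 times R1 to R2.
  [ 1  1  2 ]
  [ 0  0  4 ]
  [ 2  2  3 ]
Subtract 2 times R1 from R3.
  [ 1  1   2 ]
  [ 0  0   4 ]
  [ 0  0  -1 ]
Multiply R2 by 1/4.
  [ 1  1   2 ]
  [ 0  0   1 ]
  [ 0  0  -1 ]
Add R2 to R3.
  [ 1  1  2 ]
  [ 0  0  1 ]
  [ 0  0  0 ]
Subtract 2 times R2 from R1.
  [ 1  1  0 ]
  [ 0  0  1 ]
  [ 0  0  0 ]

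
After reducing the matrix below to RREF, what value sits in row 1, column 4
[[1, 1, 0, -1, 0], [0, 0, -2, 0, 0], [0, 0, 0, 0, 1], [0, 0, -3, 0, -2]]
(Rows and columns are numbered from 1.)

ρ2 ← -1/2·ρ2
  [ 1  1   0  -1   0 ]
  [ 0  0   1   0   0 ]
  [ 0  0   0   0   1 ]
  [ 0  0  -3   0  -2 ]
ρ4 ← ρ4 + 3·ρ2
  [ 1  1  0  -1   0 ]
  [ 0  0  1   0   0 ]
  [ 0  0  0   0   1 ]
  [ 0  0  0   0  -2 ]
ρ4 ← ρ4 + 2·ρ3
  [ 1  1  0  -1  0 ]
  [ 0  0  1   0  0 ]
  [ 0  0  0   0  1 ]
  [ 0  0  0   0  0 ]

-1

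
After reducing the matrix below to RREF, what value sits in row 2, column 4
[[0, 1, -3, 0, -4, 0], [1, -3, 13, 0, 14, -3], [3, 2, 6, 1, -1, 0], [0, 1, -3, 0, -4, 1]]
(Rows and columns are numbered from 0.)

ρ1 <=> ρ2
  [ 1  -3  13  0  14  -3 ]
  [ 0   1  -3  0  -4   0 ]
  [ 3   2   6  1  -1   0 ]
  [ 0   1  -3  0  -4   1 ]
ρ3 := ρ3 − 3·ρ1
  [ 1  -3   13  0   14  -3 ]
  [ 0   1   -3  0   -4   0 ]
  [ 0  11  -33  1  -43   9 ]
  [ 0   1   -3  0   -4   1 ]
ρ3 := ρ3 − 11·ρ2
  [ 1  -3  13  0  14  -3 ]
  [ 0   1  -3  0  -4   0 ]
  [ 0   0   0  1   1   9 ]
  [ 0   1  -3  0  -4   1 ]
ρ4 := ρ4 − ρ2
  [ 1  -3  13  0  14  -3 ]
  [ 0   1  -3  0  -4   0 ]
  [ 0   0   0  1   1   9 ]
  [ 0   0   0  0   0   1 ]
ρ3 := ρ3 − 9·ρ4
  [ 1  -3  13  0  14  -3 ]
  [ 0   1  -3  0  -4   0 ]
  [ 0   0   0  1   1   0 ]
  [ 0   0   0  0   0   1 ]
ρ1 := ρ1 + 3·ρ4
  [ 1  -3  13  0  14  0 ]
  [ 0   1  -3  0  -4  0 ]
  [ 0   0   0  1   1  0 ]
  [ 0   0   0  0   0  1 ]
ρ1 := ρ1 + 3·ρ2
  [ 1  0   4  0   2  0 ]
  [ 0  1  -3  0  -4  0 ]
  [ 0  0   0  1   1  0 ]
  [ 0  0   0  0   0  1 ]

1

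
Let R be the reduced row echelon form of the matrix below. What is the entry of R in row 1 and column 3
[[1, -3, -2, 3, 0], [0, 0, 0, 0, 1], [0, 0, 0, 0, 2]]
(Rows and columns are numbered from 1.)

R3 -> R3 − 2·R2
  [ 1  -3  -2  3  0 ]
  [ 0   0   0  0  1 ]
  [ 0   0   0  0  0 ]

-2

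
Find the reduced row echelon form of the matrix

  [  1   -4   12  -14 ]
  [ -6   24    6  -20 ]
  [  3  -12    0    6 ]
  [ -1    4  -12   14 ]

R2 := R2 + 6·R1
  [  1   -4   12   -14 ]
  [  0    0   78  -104 ]
  [  3  -12    0     6 ]
  [ -1    4  -12    14 ]
R3 := R3 − 3·R1
  [  1  -4   12   -14 ]
  [  0   0   78  -104 ]
  [  0   0  -36    48 ]
  [ -1   4  -12    14 ]
R4 := R4 + R1
  [ 1  -4   12   -14 ]
  [ 0   0   78  -104 ]
  [ 0   0  -36    48 ]
  [ 0   0    0     0 ]
R2 := 1/78·R2
  [ 1  -4   12   -14 ]
  [ 0   0    1  -4/3 ]
  [ 0   0  -36    48 ]
  [ 0   0    0     0 ]
R3 := R3 + 36·R2
  [ 1  -4  12   -14 ]
  [ 0   0   1  -4/3 ]
  [ 0   0   0     0 ]
  [ 0   0   0     0 ]
R1 := R1 − 12·R2
  [ 1  -4  0     2 ]
  [ 0   0  1  -4/3 ]
  [ 0   0  0     0 ]
  [ 0   0  0     0 ]

[[1, -4, 0, 2], [0, 0, 1, -4/3], [0, 0, 0, 0], [0, 0, 0, 0]]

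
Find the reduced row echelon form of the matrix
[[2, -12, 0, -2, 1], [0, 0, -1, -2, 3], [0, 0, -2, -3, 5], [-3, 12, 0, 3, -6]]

Multiply R1 by 1/2.
  [  1  -6   0  -1  1/2 ]
  [  0   0  -1  -2    3 ]
  [  0   0  -2  -3    5 ]
  [ -3  12   0   3   -6 ]
Add 3 times R1 to R4.
  [ 1  -6   0  -1   1/2 ]
  [ 0   0  -1  -2     3 ]
  [ 0   0  -2  -3     5 ]
  [ 0  -6   0   0  -9/2 ]
Swap R2 and R4.
  [ 1  -6   0  -1   1/2 ]
  [ 0  -6   0   0  -9/2 ]
  [ 0   0  -2  -3     5 ]
  [ 0   0  -1  -2     3 ]
Multiply R2 by -1/6.
  [ 1  -6   0  -1  1/2 ]
  [ 0   1   0   0  3/4 ]
  [ 0   0  -2  -3    5 ]
  [ 0   0  -1  -2    3 ]
Multiply R3 by -1/2.
  [ 1  -6   0   -1   1/2 ]
  [ 0   1   0    0   3/4 ]
  [ 0   0   1  3/2  -5/2 ]
  [ 0   0  -1   -2     3 ]
Add R3 to R4.
  [ 1  -6  0    -1   1/2 ]
  [ 0   1  0     0   3/4 ]
  [ 0   0  1   3/2  -5/2 ]
  [ 0   0  0  -1/2   1/2 ]
Multiply R4 by -2.
  [ 1  -6  0   -1   1/2 ]
  [ 0   1  0    0   3/4 ]
  [ 0   0  1  3/2  -5/2 ]
  [ 0   0  0    1    -1 ]
Subtract 3/2 times R4 from R3.
  [ 1  -6  0  -1  1/2 ]
  [ 0   1  0   0  3/4 ]
  [ 0   0  1   0   -1 ]
  [ 0   0  0   1   -1 ]
Add R4 to R1.
  [ 1  -6  0  0  -1/2 ]
  [ 0   1  0  0   3/4 ]
  [ 0   0  1  0    -1 ]
  [ 0   0  0  1    -1 ]
Add 6 times R2 to R1.
  [ 1  0  0  0    4 ]
  [ 0  1  0  0  3/4 ]
  [ 0  0  1  0   -1 ]
  [ 0  0  0  1   -1 ]

[[1, 0, 0, 0, 4], [0, 1, 0, 0, 3/4], [0, 0, 1, 0, -1], [0, 0, 0, 1, -1]]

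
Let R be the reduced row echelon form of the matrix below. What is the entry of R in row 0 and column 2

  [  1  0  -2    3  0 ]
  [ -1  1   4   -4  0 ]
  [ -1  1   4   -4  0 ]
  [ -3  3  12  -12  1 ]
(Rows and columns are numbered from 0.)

-2

Add r1 to r2.
  [  1  0  -2    3  0 ]
  [  0  1   2   -1  0 ]
  [ -1  1   4   -4  0 ]
  [ -3  3  12  -12  1 ]
Add r1 to r3.
  [  1  0  -2    3  0 ]
  [  0  1   2   -1  0 ]
  [  0  1   2   -1  0 ]
  [ -3  3  12  -12  1 ]
Add 3 times r1 to r4.
  [ 1  0  -2   3  0 ]
  [ 0  1   2  -1  0 ]
  [ 0  1   2  -1  0 ]
  [ 0  3   6  -3  1 ]
Subtract r2 from r3.
  [ 1  0  -2   3  0 ]
  [ 0  1   2  -1  0 ]
  [ 0  0   0   0  0 ]
  [ 0  3   6  -3  1 ]
Subtract 3 times r2 from r4.
  [ 1  0  -2   3  0 ]
  [ 0  1   2  -1  0 ]
  [ 0  0   0   0  0 ]
  [ 0  0   0   0  1 ]
Swap r3 and r4.
  [ 1  0  -2   3  0 ]
  [ 0  1   2  -1  0 ]
  [ 0  0   0   0  1 ]
  [ 0  0   0   0  0 ]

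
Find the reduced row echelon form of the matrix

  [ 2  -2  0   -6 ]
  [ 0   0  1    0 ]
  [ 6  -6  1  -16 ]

[[1, -1, 0, 0], [0, 0, 1, 0], [0, 0, 0, 1]]

r1 := 1/2·r1
  [ 1  -1  0   -3 ]
  [ 0   0  1    0 ]
  [ 6  -6  1  -16 ]
r3 := r3 − 6·r1
  [ 1  -1  0  -3 ]
  [ 0   0  1   0 ]
  [ 0   0  1   2 ]
r3 := r3 − r2
  [ 1  -1  0  -3 ]
  [ 0   0  1   0 ]
  [ 0   0  0   2 ]
r3 := 1/2·r3
  [ 1  -1  0  -3 ]
  [ 0   0  1   0 ]
  [ 0   0  0   1 ]
r1 := r1 + 3·r3
  [ 1  -1  0  0 ]
  [ 0   0  1  0 ]
  [ 0   0  0  1 ]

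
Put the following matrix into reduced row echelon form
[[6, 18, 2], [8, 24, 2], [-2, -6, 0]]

R1 -> 1/6·R1
  [  1   3  1/3 ]
  [  8  24    2 ]
  [ -2  -6    0 ]
R2 -> R2 − 8·R1
  [  1   3   1/3 ]
  [  0   0  -2/3 ]
  [ -2  -6     0 ]
R3 -> R3 + 2·R1
  [ 1  3   1/3 ]
  [ 0  0  -2/3 ]
  [ 0  0   2/3 ]
R2 -> -3/2·R2
  [ 1  3  1/3 ]
  [ 0  0    1 ]
  [ 0  0  2/3 ]
R3 -> R3 − 2/3·R2
  [ 1  3  1/3 ]
  [ 0  0    1 ]
  [ 0  0    0 ]
R1 -> R1 − 1/3·R2
  [ 1  3  0 ]
  [ 0  0  1 ]
  [ 0  0  0 ]

[[1, 3, 0], [0, 0, 1], [0, 0, 0]]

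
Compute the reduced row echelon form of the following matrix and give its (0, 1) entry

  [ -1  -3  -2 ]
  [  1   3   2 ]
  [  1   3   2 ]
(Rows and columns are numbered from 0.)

3

R1 ← -1·R1
  [ 1  3  2 ]
  [ 1  3  2 ]
  [ 1  3  2 ]
R2 ← R2 − R1
  [ 1  3  2 ]
  [ 0  0  0 ]
  [ 1  3  2 ]
R3 ← R3 − R1
  [ 1  3  2 ]
  [ 0  0  0 ]
  [ 0  0  0 ]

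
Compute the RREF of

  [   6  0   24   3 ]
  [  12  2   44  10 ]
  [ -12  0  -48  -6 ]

[[1, 0, 4, 1/2], [0, 1, -2, 2], [0, 0, 0, 0]]

r1 → 1/6·r1
  [   1  0    4  1/2 ]
  [  12  2   44   10 ]
  [ -12  0  -48   -6 ]
r2 → r2 − 12·r1
  [   1  0    4  1/2 ]
  [   0  2   -4    4 ]
  [ -12  0  -48   -6 ]
r3 → r3 + 12·r1
  [ 1  0   4  1/2 ]
  [ 0  2  -4    4 ]
  [ 0  0   0    0 ]
r2 → 1/2·r2
  [ 1  0   4  1/2 ]
  [ 0  1  -2    2 ]
  [ 0  0   0    0 ]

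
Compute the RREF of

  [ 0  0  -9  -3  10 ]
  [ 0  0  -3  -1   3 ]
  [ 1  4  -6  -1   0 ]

ρ1 <-> ρ3
  [ 1  4  -6  -1   0 ]
  [ 0  0  -3  -1   3 ]
  [ 0  0  -9  -3  10 ]
ρ2 ← -1/3·ρ2
  [ 1  4  -6   -1   0 ]
  [ 0  0   1  1/3  -1 ]
  [ 0  0  -9   -3  10 ]
ρ3 ← ρ3 + 9·ρ2
  [ 1  4  -6   -1   0 ]
  [ 0  0   1  1/3  -1 ]
  [ 0  0   0    0   1 ]
ρ2 ← ρ2 + ρ3
  [ 1  4  -6   -1  0 ]
  [ 0  0   1  1/3  0 ]
  [ 0  0   0    0  1 ]
ρ1 ← ρ1 + 6·ρ2
  [ 1  4  0    1  0 ]
  [ 0  0  1  1/3  0 ]
  [ 0  0  0    0  1 ]

[[1, 4, 0, 1, 0], [0, 0, 1, 1/3, 0], [0, 0, 0, 0, 1]]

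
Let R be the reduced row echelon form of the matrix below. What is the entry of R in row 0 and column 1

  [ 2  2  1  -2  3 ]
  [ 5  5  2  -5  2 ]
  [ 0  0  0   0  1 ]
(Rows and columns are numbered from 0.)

1

ρ1 := 1/2·ρ1
  [ 1  1  1/2  -1  3/2 ]
  [ 5  5    2  -5    2 ]
  [ 0  0    0   0    1 ]
ρ2 := ρ2 − 5·ρ1
  [ 1  1   1/2  -1    3/2 ]
  [ 0  0  -1/2   0  -11/2 ]
  [ 0  0     0   0      1 ]
ρ2 := -2·ρ2
  [ 1  1  1/2  -1  3/2 ]
  [ 0  0    1   0   11 ]
  [ 0  0    0   0    1 ]
ρ2 := ρ2 − 11·ρ3
  [ 1  1  1/2  -1  3/2 ]
  [ 0  0    1   0    0 ]
  [ 0  0    0   0    1 ]
ρ1 := ρ1 − 3/2·ρ3
  [ 1  1  1/2  -1  0 ]
  [ 0  0    1   0  0 ]
  [ 0  0    0   0  1 ]
ρ1 := ρ1 − 1/2·ρ2
  [ 1  1  0  -1  0 ]
  [ 0  0  1   0  0 ]
  [ 0  0  0   0  1 ]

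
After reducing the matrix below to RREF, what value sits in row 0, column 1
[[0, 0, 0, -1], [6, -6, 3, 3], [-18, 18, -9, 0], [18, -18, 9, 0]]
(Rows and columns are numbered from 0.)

R1 <-> R2
  [   6   -6   3   3 ]
  [   0    0   0  -1 ]
  [ -18   18  -9   0 ]
  [  18  -18   9   0 ]
R1 → 1/6·R1
  [   1   -1  1/2  1/2 ]
  [   0    0    0   -1 ]
  [ -18   18   -9    0 ]
  [  18  -18    9    0 ]
R3 → R3 + 18·R1
  [  1   -1  1/2  1/2 ]
  [  0    0    0   -1 ]
  [  0    0    0    9 ]
  [ 18  -18    9    0 ]
R4 → R4 − 18·R1
  [ 1  -1  1/2  1/2 ]
  [ 0   0    0   -1 ]
  [ 0   0    0    9 ]
  [ 0   0    0   -9 ]
R2 → -1·R2
  [ 1  -1  1/2  1/2 ]
  [ 0   0    0    1 ]
  [ 0   0    0    9 ]
  [ 0   0    0   -9 ]
R3 → R3 − 9·R2
  [ 1  -1  1/2  1/2 ]
  [ 0   0    0    1 ]
  [ 0   0    0    0 ]
  [ 0   0    0   -9 ]
R4 → R4 + 9·R2
  [ 1  -1  1/2  1/2 ]
  [ 0   0    0    1 ]
  [ 0   0    0    0 ]
  [ 0   0    0    0 ]
R1 → R1 − 1/2·R2
  [ 1  -1  1/2  0 ]
  [ 0   0    0  1 ]
  [ 0   0    0  0 ]
  [ 0   0    0  0 ]

-1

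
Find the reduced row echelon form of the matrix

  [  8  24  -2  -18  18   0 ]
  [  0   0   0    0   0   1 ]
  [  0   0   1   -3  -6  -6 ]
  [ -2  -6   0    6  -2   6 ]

[[1, 3, 0, -3, 0, 0], [0, 0, 1, -3, 0, 0], [0, 0, 0, 0, 1, 0], [0, 0, 0, 0, 0, 1]]

R1 → 1/8·R1
  [  1   3  -1/4  -9/4  9/4   0 ]
  [  0   0     0     0    0   1 ]
  [  0   0     1    -3   -6  -6 ]
  [ -2  -6     0     6   -2   6 ]
R4 → R4 + 2·R1
  [ 1  3  -1/4  -9/4  9/4   0 ]
  [ 0  0     0     0    0   1 ]
  [ 0  0     1    -3   -6  -6 ]
  [ 0  0  -1/2   3/2  5/2   6 ]
R2 <=> R3
  [ 1  3  -1/4  -9/4  9/4   0 ]
  [ 0  0     1    -3   -6  -6 ]
  [ 0  0     0     0    0   1 ]
  [ 0  0  -1/2   3/2  5/2   6 ]
R4 → R4 + 1/2·R2
  [ 1  3  -1/4  -9/4   9/4   0 ]
  [ 0  0     1    -3    -6  -6 ]
  [ 0  0     0     0     0   1 ]
  [ 0  0     0     0  -1/2   3 ]
R3 <=> R4
  [ 1  3  -1/4  -9/4   9/4   0 ]
  [ 0  0     1    -3    -6  -6 ]
  [ 0  0     0     0  -1/2   3 ]
  [ 0  0     0     0     0   1 ]
R3 → -2·R3
  [ 1  3  -1/4  -9/4  9/4   0 ]
  [ 0  0     1    -3   -6  -6 ]
  [ 0  0     0     0    1  -6 ]
  [ 0  0     0     0    0   1 ]
R3 → R3 + 6·R4
  [ 1  3  -1/4  -9/4  9/4   0 ]
  [ 0  0     1    -3   -6  -6 ]
  [ 0  0     0     0    1   0 ]
  [ 0  0     0     0    0   1 ]
R2 → R2 + 6·R4
  [ 1  3  -1/4  -9/4  9/4  0 ]
  [ 0  0     1    -3   -6  0 ]
  [ 0  0     0     0    1  0 ]
  [ 0  0     0     0    0  1 ]
R2 → R2 + 6·R3
  [ 1  3  -1/4  -9/4  9/4  0 ]
  [ 0  0     1    -3    0  0 ]
  [ 0  0     0     0    1  0 ]
  [ 0  0     0     0    0  1 ]
R1 → R1 − 9/4·R3
  [ 1  3  -1/4  -9/4  0  0 ]
  [ 0  0     1    -3  0  0 ]
  [ 0  0     0     0  1  0 ]
  [ 0  0     0     0  0  1 ]
R1 → R1 + 1/4·R2
  [ 1  3  0  -3  0  0 ]
  [ 0  0  1  -3  0  0 ]
  [ 0  0  0   0  1  0 ]
  [ 0  0  0   0  0  1 ]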